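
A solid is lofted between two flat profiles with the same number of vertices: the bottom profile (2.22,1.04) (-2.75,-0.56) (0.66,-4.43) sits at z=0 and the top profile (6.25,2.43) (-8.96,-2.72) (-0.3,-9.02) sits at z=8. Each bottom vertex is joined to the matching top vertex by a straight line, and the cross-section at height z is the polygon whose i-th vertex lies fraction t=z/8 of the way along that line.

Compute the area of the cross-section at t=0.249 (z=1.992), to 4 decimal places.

Area at t=0.249: 22.6844

Cross-section at t=0.249: each vertex is (1-t)·p0[i] + t·p1[i].
  v1: (1-0.249)·(2.22,1.04) + 0.249·(6.25,2.43) = (3.2235,1.3861)
  v2: (1-0.249)·(-2.75,-0.56) + 0.249·(-8.96,-2.72) = (-4.2963,-1.0978)
  v3: (1-0.249)·(0.66,-4.43) + 0.249·(-0.3,-9.02) = (0.4210,-5.5729)
Shoelace sum Σ(x_i·y_{i+1} − x_{i+1}·y_i):
  i=1: 3.2235·-1.0978 − -4.2963·1.3861 = +2.4163 (running +2.4163)
  i=2: -4.2963·-5.5729 − 0.4210·-1.0978 = +24.4050 (running +26.8213)
  i=3: 0.4210·1.3861 − 3.2235·-5.5729 = +18.5476 (running +45.3689)
Area = |Σ|/2 = |45.3689|/2 = 22.6844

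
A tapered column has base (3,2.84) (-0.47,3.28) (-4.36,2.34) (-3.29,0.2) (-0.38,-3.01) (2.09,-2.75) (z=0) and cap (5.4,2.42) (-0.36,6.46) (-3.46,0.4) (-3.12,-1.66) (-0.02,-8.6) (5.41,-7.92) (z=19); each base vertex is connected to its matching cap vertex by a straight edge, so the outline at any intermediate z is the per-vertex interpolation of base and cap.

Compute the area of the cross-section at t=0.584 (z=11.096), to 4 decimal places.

Area at t=0.584: 66.0493

Cross-section at t=0.584: each vertex is (1-t)·p0[i] + t·p1[i].
  v1: (1-0.584)·(3,2.84) + 0.584·(5.4,2.42) = (4.4016,2.5947)
  v2: (1-0.584)·(-0.47,3.28) + 0.584·(-0.36,6.46) = (-0.4058,5.1371)
  v3: (1-0.584)·(-4.36,2.34) + 0.584·(-3.46,0.4) = (-3.8344,1.2070)
  v4: (1-0.584)·(-3.29,0.2) + 0.584·(-3.12,-1.66) = (-3.1907,-0.8862)
  v5: (1-0.584)·(-0.38,-3.01) + 0.584·(-0.02,-8.6) = (-0.1698,-6.2746)
  v6: (1-0.584)·(2.09,-2.75) + 0.584·(5.41,-7.92) = (4.0289,-5.7693)
Shoelace sum Σ(x_i·y_{i+1} − x_{i+1}·y_i):
  i=1: 4.4016·5.1371 − -0.4058·2.5947 = +23.6644 (running +23.6644)
  i=2: -0.4058·1.2070 − -3.8344·5.1371 = +19.2080 (running +42.8724)
  i=3: -3.8344·-0.8862 − -3.1907·1.2070 = +7.2495 (running +50.1219)
  i=4: -3.1907·-6.2746 − -0.1698·-0.8862 = +19.8699 (running +69.9918)
  i=5: -0.1698·-5.7693 − 4.0289·-6.2746 = +26.2588 (running +96.2507)
  i=6: 4.0289·2.5947 − 4.4016·-5.7693 = +35.8479 (running +132.0985)
Area = |Σ|/2 = |132.0985|/2 = 66.0493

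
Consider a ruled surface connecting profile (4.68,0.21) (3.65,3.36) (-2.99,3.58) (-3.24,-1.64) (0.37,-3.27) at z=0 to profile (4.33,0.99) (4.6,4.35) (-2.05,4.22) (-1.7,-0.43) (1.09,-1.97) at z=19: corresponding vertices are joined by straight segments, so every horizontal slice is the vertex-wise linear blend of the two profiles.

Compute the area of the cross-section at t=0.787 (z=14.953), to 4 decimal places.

Area at t=0.787: 33.7895

Cross-section at t=0.787: each vertex is (1-t)·p0[i] + t·p1[i].
  v1: (1-0.787)·(4.68,0.21) + 0.787·(4.33,0.99) = (4.4046,0.8239)
  v2: (1-0.787)·(3.65,3.36) + 0.787·(4.6,4.35) = (4.3976,4.1391)
  v3: (1-0.787)·(-2.99,3.58) + 0.787·(-2.05,4.22) = (-2.2502,4.0837)
  v4: (1-0.787)·(-3.24,-1.64) + 0.787·(-1.7,-0.43) = (-2.0280,-0.6877)
  v5: (1-0.787)·(0.37,-3.27) + 0.787·(1.09,-1.97) = (0.9366,-2.2469)
Shoelace sum Σ(x_i·y_{i+1} − x_{i+1}·y_i):
  i=1: 4.4046·4.1391 − 4.3976·0.8239 = +14.6080 (running +14.6080)
  i=2: 4.3976·4.0837 − -2.2502·4.1391 = +27.2725 (running +41.8805)
  i=3: -2.2502·-0.6877 − -2.0280·4.0837 = +9.8293 (running +51.7098)
  i=4: -2.0280·-2.2469 − 0.9366·-0.6877 = +5.2009 (running +56.9107)
  i=5: 0.9366·0.8239 − 4.4046·-2.2469 = +10.6682 (running +67.5790)
Area = |Σ|/2 = |67.5790|/2 = 33.7895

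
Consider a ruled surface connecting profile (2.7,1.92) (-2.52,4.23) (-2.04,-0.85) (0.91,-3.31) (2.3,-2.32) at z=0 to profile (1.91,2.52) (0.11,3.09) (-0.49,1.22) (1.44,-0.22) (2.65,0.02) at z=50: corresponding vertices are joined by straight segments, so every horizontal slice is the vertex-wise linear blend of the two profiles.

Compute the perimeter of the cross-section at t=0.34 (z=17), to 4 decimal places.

Cross-section at t=0.34: each vertex is (1-t)·p0[i] + t·p1[i].
  v1: (1-0.34)·(2.7,1.92) + 0.34·(1.91,2.52) = (2.4314,2.1240)
  v2: (1-0.34)·(-2.52,4.23) + 0.34·(0.11,3.09) = (-1.6258,3.8424)
  v3: (1-0.34)·(-2.04,-0.85) + 0.34·(-0.49,1.22) = (-1.5130,-0.1462)
  v4: (1-0.34)·(0.91,-3.31) + 0.34·(1.44,-0.22) = (1.0902,-2.2594)
  v5: (1-0.34)·(2.3,-2.32) + 0.34·(2.65,0.02) = (2.4190,-1.5244)
Perimeter = Σ |v_{i+1} − v_i|:
  edge 1→2: √(-4.0572² + 1.7184²) = 4.4061 (running 4.4061)
  edge 2→3: √(0.1128² + -3.9886²) = 3.9902 (running 8.3963)
  edge 3→4: √(2.6032² + -2.1132²) = 3.3529 (running 11.7492)
  edge 4→5: √(1.3288² + 0.7350²) = 1.5185 (running 13.2678)
  edge 5→1: √(0.0124² + 3.6484²) = 3.6484 (running 16.9162)
Perimeter = 16.9162

Perimeter at t=0.34: 16.9162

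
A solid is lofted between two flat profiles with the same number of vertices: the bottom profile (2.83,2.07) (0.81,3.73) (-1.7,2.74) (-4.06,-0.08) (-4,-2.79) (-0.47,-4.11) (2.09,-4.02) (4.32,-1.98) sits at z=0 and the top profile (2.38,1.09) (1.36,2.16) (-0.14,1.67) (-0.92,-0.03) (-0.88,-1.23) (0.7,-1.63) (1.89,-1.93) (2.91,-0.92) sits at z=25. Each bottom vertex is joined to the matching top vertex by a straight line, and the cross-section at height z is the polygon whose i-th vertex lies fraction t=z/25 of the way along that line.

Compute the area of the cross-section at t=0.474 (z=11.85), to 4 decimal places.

Area at t=0.474: 26.6468

Cross-section at t=0.474: each vertex is (1-t)·p0[i] + t·p1[i].
  v1: (1-0.474)·(2.83,2.07) + 0.474·(2.38,1.09) = (2.6167,1.6055)
  v2: (1-0.474)·(0.81,3.73) + 0.474·(1.36,2.16) = (1.0707,2.9858)
  v3: (1-0.474)·(-1.7,2.74) + 0.474·(-0.14,1.67) = (-0.9606,2.2328)
  v4: (1-0.474)·(-4.06,-0.08) + 0.474·(-0.92,-0.03) = (-2.5716,-0.0563)
  v5: (1-0.474)·(-4,-2.79) + 0.474·(-0.88,-1.23) = (-2.5211,-2.0506)
  v6: (1-0.474)·(-0.47,-4.11) + 0.474·(0.7,-1.63) = (0.0846,-2.9345)
  v7: (1-0.474)·(2.09,-4.02) + 0.474·(1.89,-1.93) = (1.9952,-3.0293)
  v8: (1-0.474)·(4.32,-1.98) + 0.474·(2.91,-0.92) = (3.6517,-1.4776)
Shoelace sum Σ(x_i·y_{i+1} − x_{i+1}·y_i):
  i=1: 2.6167·2.9858 − 1.0707·1.6055 = +6.0940 (running +6.0940)
  i=2: 1.0707·2.2328 − -0.9606·2.9858 = +5.2587 (running +11.3527)
  i=3: -0.9606·-0.0563 − -2.5716·2.2328 = +5.7961 (running +17.1488)
  i=4: -2.5716·-2.0506 − -2.5211·-0.0563 = +5.1314 (running +22.2802)
  i=5: -2.5211·-2.9345 − 0.0846·-2.0506 = +7.5716 (running +29.8518)
  i=6: 0.0846·-3.0293 − 1.9952·-2.9345 = +5.5987 (running +35.4505)
  i=7: 1.9952·-1.4776 − 3.6517·-3.0293 = +8.1141 (running +43.5646)
  i=8: 3.6517·1.6055 − 2.6167·-1.4776 = +9.7290 (running +53.2936)
Area = |Σ|/2 = |53.2936|/2 = 26.6468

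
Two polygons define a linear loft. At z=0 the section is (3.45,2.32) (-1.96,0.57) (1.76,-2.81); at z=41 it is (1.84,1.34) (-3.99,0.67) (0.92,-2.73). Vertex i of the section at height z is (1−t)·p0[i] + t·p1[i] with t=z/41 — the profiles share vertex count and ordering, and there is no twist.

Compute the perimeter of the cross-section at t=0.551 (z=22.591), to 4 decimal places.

Cross-section at t=0.551: each vertex is (1-t)·p0[i] + t·p1[i].
  v1: (1-0.551)·(3.45,2.32) + 0.551·(1.84,1.34) = (2.5629,1.7800)
  v2: (1-0.551)·(-1.96,0.57) + 0.551·(-3.99,0.67) = (-3.0785,0.6251)
  v3: (1-0.551)·(1.76,-2.81) + 0.551·(0.92,-2.73) = (1.2972,-2.7659)
Perimeter = Σ |v_{i+1} − v_i|:
  edge 1→2: √(-5.6414² + -1.1549²) = 5.7584 (running 5.7584)
  edge 2→3: √(4.3757² + -3.3910²) = 5.5359 (running 11.2943)
  edge 3→1: √(1.2657² + 4.5459²) = 4.7189 (running 16.0131)
Perimeter = 16.0131

Perimeter at t=0.551: 16.0131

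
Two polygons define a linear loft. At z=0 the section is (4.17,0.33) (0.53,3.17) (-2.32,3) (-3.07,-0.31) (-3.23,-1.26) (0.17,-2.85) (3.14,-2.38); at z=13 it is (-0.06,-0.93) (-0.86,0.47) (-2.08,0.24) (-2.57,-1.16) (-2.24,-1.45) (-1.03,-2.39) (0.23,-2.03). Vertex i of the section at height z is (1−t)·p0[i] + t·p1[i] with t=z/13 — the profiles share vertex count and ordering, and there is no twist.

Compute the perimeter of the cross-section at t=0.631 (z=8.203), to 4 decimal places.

Perimeter at t=0.631: 13.2213

Cross-section at t=0.631: each vertex is (1-t)·p0[i] + t·p1[i].
  v1: (1-0.631)·(4.17,0.33) + 0.631·(-0.06,-0.93) = (1.5009,-0.4651)
  v2: (1-0.631)·(0.53,3.17) + 0.631·(-0.86,0.47) = (-0.3471,1.4663)
  v3: (1-0.631)·(-2.32,3) + 0.631·(-2.08,0.24) = (-2.1686,1.2584)
  v4: (1-0.631)·(-3.07,-0.31) + 0.631·(-2.57,-1.16) = (-2.7545,-0.8463)
  v5: (1-0.631)·(-3.23,-1.26) + 0.631·(-2.24,-1.45) = (-2.6053,-1.3799)
  v6: (1-0.631)·(0.17,-2.85) + 0.631·(-1.03,-2.39) = (-0.5872,-2.5597)
  v7: (1-0.631)·(3.14,-2.38) + 0.631·(0.23,-2.03) = (1.3038,-2.1591)
Perimeter = Σ |v_{i+1} − v_i|:
  edge 1→2: √(-1.8480² + 1.9314²) = 2.6730 (running 2.6730)
  edge 2→3: √(-1.8215² + -0.2079²) = 1.8333 (running 4.5063)
  edge 3→4: √(-0.5859² + -2.1048²) = 2.1848 (running 6.6912)
  edge 4→5: √(0.1492² + -0.5335²) = 0.5540 (running 7.2452)
  edge 5→6: √(2.0181² + -1.1799²) = 2.3377 (running 9.5829)
  edge 6→7: √(1.8910² + 0.4006²) = 1.9330 (running 11.5158)
  edge 7→1: √(0.1971² + 1.6941²) = 1.7055 (running 13.2213)
Perimeter = 13.2213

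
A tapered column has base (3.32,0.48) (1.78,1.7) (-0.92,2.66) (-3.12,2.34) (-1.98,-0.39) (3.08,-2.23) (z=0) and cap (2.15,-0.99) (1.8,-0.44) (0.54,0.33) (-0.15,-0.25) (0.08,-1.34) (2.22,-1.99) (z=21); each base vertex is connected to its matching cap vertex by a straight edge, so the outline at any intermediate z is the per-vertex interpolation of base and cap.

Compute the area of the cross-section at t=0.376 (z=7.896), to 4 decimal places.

Area at t=0.376: 11.5208

Cross-section at t=0.376: each vertex is (1-t)·p0[i] + t·p1[i].
  v1: (1-0.376)·(3.32,0.48) + 0.376·(2.15,-0.99) = (2.8801,-0.0727)
  v2: (1-0.376)·(1.78,1.7) + 0.376·(1.8,-0.44) = (1.7875,0.8954)
  v3: (1-0.376)·(-0.92,2.66) + 0.376·(0.54,0.33) = (-0.3710,1.7839)
  v4: (1-0.376)·(-3.12,2.34) + 0.376·(-0.15,-0.25) = (-2.0033,1.3662)
  v5: (1-0.376)·(-1.98,-0.39) + 0.376·(0.08,-1.34) = (-1.2054,-0.7472)
  v6: (1-0.376)·(3.08,-2.23) + 0.376·(2.22,-1.99) = (2.7566,-2.1398)
Shoelace sum Σ(x_i·y_{i+1} − x_{i+1}·y_i):
  i=1: 2.8801·0.8954 − 1.7875·-0.0727 = +2.7087 (running +2.7087)
  i=2: 1.7875·1.7839 − -0.3710·0.8954 = +3.5210 (running +6.2297)
  i=3: -0.3710·1.3662 − -2.0033·1.7839 = +3.0668 (running +9.2965)
  i=4: -2.0033·-0.7472 − -1.2054·1.3662 = +3.1437 (running +12.4402)
  i=5: -1.2054·-2.1398 − 2.7566·-0.7472 = +4.6391 (running +17.0793)
  i=6: 2.7566·-0.0727 − 2.8801·-2.1398 = +5.9622 (running +23.0415)
Area = |Σ|/2 = |23.0415|/2 = 11.5208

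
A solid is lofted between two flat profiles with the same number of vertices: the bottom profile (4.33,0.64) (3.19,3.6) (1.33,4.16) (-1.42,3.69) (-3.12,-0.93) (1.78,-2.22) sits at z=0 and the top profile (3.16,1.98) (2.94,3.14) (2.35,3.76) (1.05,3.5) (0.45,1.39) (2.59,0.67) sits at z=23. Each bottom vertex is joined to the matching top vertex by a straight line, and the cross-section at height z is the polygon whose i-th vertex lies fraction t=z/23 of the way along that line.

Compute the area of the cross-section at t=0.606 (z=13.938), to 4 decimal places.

Cross-section at t=0.606: each vertex is (1-t)·p0[i] + t·p1[i].
  v1: (1-0.606)·(4.33,0.64) + 0.606·(3.16,1.98) = (3.6210,1.4520)
  v2: (1-0.606)·(3.19,3.6) + 0.606·(2.94,3.14) = (3.0385,3.3212)
  v3: (1-0.606)·(1.33,4.16) + 0.606·(2.35,3.76) = (1.9481,3.9176)
  v4: (1-0.606)·(-1.42,3.69) + 0.606·(1.05,3.5) = (0.0768,3.5749)
  v5: (1-0.606)·(-3.12,-0.93) + 0.606·(0.45,1.39) = (-0.9566,0.4759)
  v6: (1-0.606)·(1.78,-2.22) + 0.606·(2.59,0.67) = (2.2709,-0.4687)
Shoelace sum Σ(x_i·y_{i+1} − x_{i+1}·y_i):
  i=1: 3.6210·3.3212 − 3.0385·1.4520 = +7.6141 (running +7.6141)
  i=2: 3.0385·3.9176 − 1.9481·3.3212 = +5.4335 (running +13.0476)
  i=3: 1.9481·3.5749 − 0.0768·3.9176 = +6.6633 (running +19.7109)
  i=4: 0.0768·0.4759 − -0.9566·3.5749 = +3.4562 (running +23.1671)
  i=5: -0.9566·-0.4687 − 2.2709·0.4759 = -0.6324 (running +22.5346)
  i=6: 2.2709·1.4520 − 3.6210·-0.4687 = +4.9944 (running +27.5290)
Area = |Σ|/2 = |27.5290|/2 = 13.7645

Area at t=0.606: 13.7645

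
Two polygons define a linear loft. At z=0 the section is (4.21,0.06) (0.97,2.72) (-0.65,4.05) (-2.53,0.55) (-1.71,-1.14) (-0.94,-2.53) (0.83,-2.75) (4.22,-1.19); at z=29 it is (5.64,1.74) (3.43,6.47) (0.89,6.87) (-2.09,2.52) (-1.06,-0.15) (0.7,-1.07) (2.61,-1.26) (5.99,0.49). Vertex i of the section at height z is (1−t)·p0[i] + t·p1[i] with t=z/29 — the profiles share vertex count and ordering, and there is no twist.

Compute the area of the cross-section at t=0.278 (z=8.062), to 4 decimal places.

Cross-section at t=0.278: each vertex is (1-t)·p0[i] + t·p1[i].
  v1: (1-0.278)·(4.21,0.06) + 0.278·(5.64,1.74) = (4.6075,0.5270)
  v2: (1-0.278)·(0.97,2.72) + 0.278·(3.43,6.47) = (1.6539,3.7625)
  v3: (1-0.278)·(-0.65,4.05) + 0.278·(0.89,6.87) = (-0.2219,4.8340)
  v4: (1-0.278)·(-2.53,0.55) + 0.278·(-2.09,2.52) = (-2.4077,1.0977)
  v5: (1-0.278)·(-1.71,-1.14) + 0.278·(-1.06,-0.15) = (-1.5293,-0.8648)
  v6: (1-0.278)·(-0.94,-2.53) + 0.278·(0.7,-1.07) = (-0.4841,-2.1241)
  v7: (1-0.278)·(0.83,-2.75) + 0.278·(2.61,-1.26) = (1.3248,-2.3358)
  v8: (1-0.278)·(4.22,-1.19) + 0.278·(5.99,0.49) = (4.7121,-0.7230)
Shoelace sum Σ(x_i·y_{i+1} − x_{i+1}·y_i):
  i=1: 4.6075·3.7625 − 1.6539·0.5270 = +16.4642 (running +16.4642)
  i=2: 1.6539·4.8340 − -0.2219·3.7625 = +8.8296 (running +25.2938)
  i=3: -0.2219·1.0977 − -2.4077·4.8340 = +11.3951 (running +36.6889)
  i=4: -2.4077·-0.8648 − -1.5293·1.0977 = +3.7608 (running +40.4497)
  i=5: -1.5293·-2.1241 − -0.4841·-0.8648 = +2.8298 (running +43.2795)
  i=6: -0.4841·-2.3358 − 1.3248·-2.1241 = +3.9448 (running +47.2243)
  i=7: 1.3248·-0.7230 − 4.7121·-2.3358 = +10.0485 (running +57.2728)
  i=8: 4.7121·0.5270 − 4.6075·-0.7230 = +5.8145 (running +63.0873)
Area = |Σ|/2 = |63.0873|/2 = 31.5437

Area at t=0.278: 31.5437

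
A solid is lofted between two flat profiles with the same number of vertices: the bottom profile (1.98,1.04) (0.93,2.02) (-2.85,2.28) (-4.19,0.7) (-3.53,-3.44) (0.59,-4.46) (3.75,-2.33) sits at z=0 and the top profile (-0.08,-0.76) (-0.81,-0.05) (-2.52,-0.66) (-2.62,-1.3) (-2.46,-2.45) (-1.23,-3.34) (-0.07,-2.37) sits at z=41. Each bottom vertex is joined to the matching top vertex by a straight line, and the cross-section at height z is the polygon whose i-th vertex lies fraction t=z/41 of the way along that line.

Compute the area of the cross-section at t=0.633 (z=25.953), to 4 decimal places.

Area at t=0.633: 14.6879

Cross-section at t=0.633: each vertex is (1-t)·p0[i] + t·p1[i].
  v1: (1-0.633)·(1.98,1.04) + 0.633·(-0.08,-0.76) = (0.6760,-0.0994)
  v2: (1-0.633)·(0.93,2.02) + 0.633·(-0.81,-0.05) = (-0.1714,0.7097)
  v3: (1-0.633)·(-2.85,2.28) + 0.633·(-2.52,-0.66) = (-2.6411,0.4190)
  v4: (1-0.633)·(-4.19,0.7) + 0.633·(-2.62,-1.3) = (-3.1962,-0.5660)
  v5: (1-0.633)·(-3.53,-3.44) + 0.633·(-2.46,-2.45) = (-2.8527,-2.8133)
  v6: (1-0.633)·(0.59,-4.46) + 0.633·(-1.23,-3.34) = (-0.5621,-3.7510)
  v7: (1-0.633)·(3.75,-2.33) + 0.633·(-0.07,-2.37) = (1.3319,-2.3553)
Shoelace sum Σ(x_i·y_{i+1} − x_{i+1}·y_i):
  i=1: 0.6760·0.7097 − -0.1714·-0.0994 = +0.4627 (running +0.4627)
  i=2: -0.1714·0.4190 − -2.6411·0.7097 = +1.8025 (running +2.2653)
  i=3: -2.6411·-0.5660 − -3.1962·0.4190 = +2.8340 (running +5.0993)
  i=4: -3.1962·-2.8133 − -2.8527·-0.5660 = +7.3773 (running +12.4766)
  i=5: -2.8527·-3.7510 − -0.5621·-2.8133 = +9.1193 (running +21.5959)
  i=6: -0.5621·-2.3553 − 1.3319·-3.7510 = +6.3200 (running +27.9159)
  i=7: 1.3319·-0.0994 − 0.6760·-2.3553 = +1.4598 (running +29.3757)
Area = |Σ|/2 = |29.3757|/2 = 14.6879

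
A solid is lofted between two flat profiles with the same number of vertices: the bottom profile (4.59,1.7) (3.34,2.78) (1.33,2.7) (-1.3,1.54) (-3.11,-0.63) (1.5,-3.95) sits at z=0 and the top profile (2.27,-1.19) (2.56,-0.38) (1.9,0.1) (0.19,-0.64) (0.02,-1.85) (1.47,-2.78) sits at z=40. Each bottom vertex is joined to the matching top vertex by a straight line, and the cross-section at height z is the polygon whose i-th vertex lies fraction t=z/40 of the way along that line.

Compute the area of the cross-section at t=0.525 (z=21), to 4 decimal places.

Cross-section at t=0.525: each vertex is (1-t)·p0[i] + t·p1[i].
  v1: (1-0.525)·(4.59,1.7) + 0.525·(2.27,-1.19) = (3.3720,0.1827)
  v2: (1-0.525)·(3.34,2.78) + 0.525·(2.56,-0.38) = (2.9305,1.1210)
  v3: (1-0.525)·(1.33,2.7) + 0.525·(1.9,0.1) = (1.6292,1.3350)
  v4: (1-0.525)·(-1.3,1.54) + 0.525·(0.19,-0.64) = (-0.5177,0.3955)
  v5: (1-0.525)·(-3.11,-0.63) + 0.525·(0.02,-1.85) = (-1.4667,-1.2705)
  v6: (1-0.525)·(1.5,-3.95) + 0.525·(1.47,-2.78) = (1.4842,-3.3357)
Shoelace sum Σ(x_i·y_{i+1} − x_{i+1}·y_i):
  i=1: 3.3720·1.1210 − 2.9305·0.1827 = +3.2445 (running +3.2445)
  i=2: 2.9305·1.3350 − 1.6292·1.1210 = +2.0858 (running +5.3303)
  i=3: 1.6292·0.3955 − -0.5177·1.3350 = +1.3356 (running +6.6659)
  i=4: -0.5177·-1.2705 − -1.4667·0.3955 = +1.2379 (running +7.9038)
  i=5: -1.4667·-3.3357 − 1.4842·-1.2705 = +6.7785 (running +14.6822)
  i=6: 1.4842·0.1827 − 3.3720·-3.3357 = +11.5194 (running +26.2016)
Area = |Σ|/2 = |26.2016|/2 = 13.1008

Area at t=0.525: 13.1008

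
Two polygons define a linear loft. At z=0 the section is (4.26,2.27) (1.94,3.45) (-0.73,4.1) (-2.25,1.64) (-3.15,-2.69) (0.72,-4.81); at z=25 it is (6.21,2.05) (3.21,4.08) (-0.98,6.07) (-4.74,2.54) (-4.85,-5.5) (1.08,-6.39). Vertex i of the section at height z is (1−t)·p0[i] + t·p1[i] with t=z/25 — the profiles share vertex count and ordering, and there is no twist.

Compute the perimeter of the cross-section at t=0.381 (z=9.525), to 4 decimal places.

Perimeter at t=0.381: 29.5275

Cross-section at t=0.381: each vertex is (1-t)·p0[i] + t·p1[i].
  v1: (1-0.381)·(4.26,2.27) + 0.381·(6.21,2.05) = (5.0030,2.1862)
  v2: (1-0.381)·(1.94,3.45) + 0.381·(3.21,4.08) = (2.4239,3.6900)
  v3: (1-0.381)·(-0.73,4.1) + 0.381·(-0.98,6.07) = (-0.8253,4.8506)
  v4: (1-0.381)·(-2.25,1.64) + 0.381·(-4.74,2.54) = (-3.1987,1.9829)
  v5: (1-0.381)·(-3.15,-2.69) + 0.381·(-4.85,-5.5) = (-3.7977,-3.7606)
  v6: (1-0.381)·(0.72,-4.81) + 0.381·(1.08,-6.39) = (0.8572,-5.4120)
Perimeter = Σ |v_{i+1} − v_i|:
  edge 1→2: √(-2.5791² + 1.5039²) = 2.9855 (running 2.9855)
  edge 2→3: √(-3.2491² + 1.1605²) = 3.4502 (running 6.4357)
  edge 3→4: √(-2.3734² + -2.8677²) = 3.7225 (running 10.1581)
  edge 4→5: √(-0.5990² + -5.7435²) = 5.7747 (running 15.9328)
  edge 5→6: √(4.6549² + -1.6514²) = 4.9391 (running 20.8719)
  edge 6→1: √(4.1458² + 7.5982²) = 8.6556 (running 29.5275)
Perimeter = 29.5275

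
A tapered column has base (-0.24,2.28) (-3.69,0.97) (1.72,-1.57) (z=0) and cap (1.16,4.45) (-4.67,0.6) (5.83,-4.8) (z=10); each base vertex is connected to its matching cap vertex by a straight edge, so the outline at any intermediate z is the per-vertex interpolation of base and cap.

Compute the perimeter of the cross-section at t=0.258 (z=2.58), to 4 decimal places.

Perimeter at t=0.258: 17.8730

Cross-section at t=0.258: each vertex is (1-t)·p0[i] + t·p1[i].
  v1: (1-0.258)·(-0.24,2.28) + 0.258·(1.16,4.45) = (0.1212,2.8399)
  v2: (1-0.258)·(-3.69,0.97) + 0.258·(-4.67,0.6) = (-3.9428,0.8745)
  v3: (1-0.258)·(1.72,-1.57) + 0.258·(5.83,-4.8) = (2.7804,-2.4033)
Perimeter = Σ |v_{i+1} − v_i|:
  edge 1→2: √(-4.0640² + -1.9653²) = 4.5143 (running 4.5143)
  edge 2→3: √(6.7232² + -3.2779²) = 7.4797 (running 11.9940)
  edge 3→1: √(-2.6592² + 5.2432²) = 5.8790 (running 17.8730)
Perimeter = 17.8730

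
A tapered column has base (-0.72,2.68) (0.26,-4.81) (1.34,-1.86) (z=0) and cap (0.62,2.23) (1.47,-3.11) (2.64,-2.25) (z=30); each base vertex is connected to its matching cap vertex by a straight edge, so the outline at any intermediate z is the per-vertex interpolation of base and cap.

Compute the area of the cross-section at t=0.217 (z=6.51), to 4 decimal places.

Cross-section at t=0.217: each vertex is (1-t)·p0[i] + t·p1[i].
  v1: (1-0.217)·(-0.72,2.68) + 0.217·(0.62,2.23) = (-0.4292,2.5823)
  v2: (1-0.217)·(0.26,-4.81) + 0.217·(1.47,-3.11) = (0.5226,-4.4411)
  v3: (1-0.217)·(1.34,-1.86) + 0.217·(2.64,-2.25) = (1.6221,-1.9446)
Shoelace sum Σ(x_i·y_{i+1} − x_{i+1}·y_i):
  i=1: -0.4292·-4.4411 − 0.5226·2.5823 = +0.5568 (running +0.5568)
  i=2: 0.5226·-1.9446 − 1.6221·-4.4411 = +6.1877 (running +6.7445)
  i=3: 1.6221·2.5823 − -0.4292·-1.9446 = +3.3542 (running +10.0986)
Area = |Σ|/2 = |10.0986|/2 = 5.0493

Area at t=0.217: 5.0493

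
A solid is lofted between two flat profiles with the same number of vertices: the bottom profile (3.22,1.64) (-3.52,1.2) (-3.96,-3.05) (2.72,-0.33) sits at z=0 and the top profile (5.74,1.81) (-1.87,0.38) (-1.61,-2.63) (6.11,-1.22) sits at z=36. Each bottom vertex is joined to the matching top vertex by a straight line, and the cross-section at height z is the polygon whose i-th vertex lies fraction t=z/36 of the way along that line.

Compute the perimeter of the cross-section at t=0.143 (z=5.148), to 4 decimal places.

Cross-section at t=0.143: each vertex is (1-t)·p0[i] + t·p1[i].
  v1: (1-0.143)·(3.22,1.64) + 0.143·(5.74,1.81) = (3.5804,1.6643)
  v2: (1-0.143)·(-3.52,1.2) + 0.143·(-1.87,0.38) = (-3.2840,1.0827)
  v3: (1-0.143)·(-3.96,-3.05) + 0.143·(-1.61,-2.63) = (-3.6240,-2.9899)
  v4: (1-0.143)·(2.72,-0.33) + 0.143·(6.11,-1.22) = (3.2048,-0.4573)
Perimeter = Σ |v_{i+1} − v_i|:
  edge 1→2: √(-6.8644² + -0.5816²) = 6.8890 (running 6.8890)
  edge 2→3: √(-0.3399² + -4.0727²) = 4.0868 (running 10.9758)
  edge 3→4: √(6.8287² + 2.5327²) = 7.2833 (running 18.2591)
  edge 4→1: √(0.3756² + 2.1216²) = 2.1546 (running 20.4137)
Perimeter = 20.4137

Perimeter at t=0.143: 20.4137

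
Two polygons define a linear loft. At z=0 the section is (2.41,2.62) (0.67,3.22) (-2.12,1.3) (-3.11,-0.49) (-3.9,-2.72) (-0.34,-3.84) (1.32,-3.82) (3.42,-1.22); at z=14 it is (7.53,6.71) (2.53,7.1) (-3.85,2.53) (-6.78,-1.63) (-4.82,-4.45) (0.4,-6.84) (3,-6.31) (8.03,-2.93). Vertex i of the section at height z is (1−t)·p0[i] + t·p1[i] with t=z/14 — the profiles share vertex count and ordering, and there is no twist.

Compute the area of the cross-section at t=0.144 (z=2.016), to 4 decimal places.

Cross-section at t=0.144: each vertex is (1-t)·p0[i] + t·p1[i].
  v1: (1-0.144)·(2.41,2.62) + 0.144·(7.53,6.71) = (3.1473,3.2090)
  v2: (1-0.144)·(0.67,3.22) + 0.144·(2.53,7.1) = (0.9378,3.7787)
  v3: (1-0.144)·(-2.12,1.3) + 0.144·(-3.85,2.53) = (-2.3691,1.4771)
  v4: (1-0.144)·(-3.11,-0.49) + 0.144·(-6.78,-1.63) = (-3.6385,-0.6542)
  v5: (1-0.144)·(-3.9,-2.72) + 0.144·(-4.82,-4.45) = (-4.0325,-2.9691)
  v6: (1-0.144)·(-0.34,-3.84) + 0.144·(0.4,-6.84) = (-0.2334,-4.2720)
  v7: (1-0.144)·(1.32,-3.82) + 0.144·(3,-6.31) = (1.5619,-4.1786)
  v8: (1-0.144)·(3.42,-1.22) + 0.144·(8.03,-2.93) = (4.0838,-1.4662)
Shoelace sum Σ(x_i·y_{i+1} − x_{i+1}·y_i):
  i=1: 3.1473·3.7787 − 0.9378·3.2090 = +8.8832 (running +8.8832)
  i=2: 0.9378·1.4771 − -2.3691·3.7787 = +10.3375 (running +19.2207)
  i=3: -2.3691·-0.6542 − -3.6385·1.4771 = +6.9243 (running +26.1450)
  i=4: -3.6385·-2.9691 − -4.0325·-0.6542 = +8.1652 (running +34.3102)
  i=5: -4.0325·-4.2720 − -0.2334·-2.9691 = +16.5336 (running +50.8438)
  i=6: -0.2334·-4.1786 − 1.5619·-4.2720 = +7.6480 (running +58.4918)
  i=7: 1.5619·-1.4662 − 4.0838·-4.1786 = +14.7744 (running +73.2662)
  i=8: 4.0838·3.2090 − 3.1473·-1.4662 = +17.7195 (running +90.9858)
Area = |Σ|/2 = |90.9858|/2 = 45.4929

Area at t=0.144: 45.4929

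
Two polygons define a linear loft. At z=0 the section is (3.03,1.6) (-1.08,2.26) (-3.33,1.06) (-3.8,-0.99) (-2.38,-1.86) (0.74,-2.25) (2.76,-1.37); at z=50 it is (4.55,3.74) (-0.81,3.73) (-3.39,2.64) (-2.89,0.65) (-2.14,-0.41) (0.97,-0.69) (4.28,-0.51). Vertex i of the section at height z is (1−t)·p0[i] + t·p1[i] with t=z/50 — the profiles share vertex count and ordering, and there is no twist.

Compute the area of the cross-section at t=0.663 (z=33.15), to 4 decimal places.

Area at t=0.663: 28.1260

Cross-section at t=0.663: each vertex is (1-t)·p0[i] + t·p1[i].
  v1: (1-0.663)·(3.03,1.6) + 0.663·(4.55,3.74) = (4.0378,3.0188)
  v2: (1-0.663)·(-1.08,2.26) + 0.663·(-0.81,3.73) = (-0.9010,3.2346)
  v3: (1-0.663)·(-3.33,1.06) + 0.663·(-3.39,2.64) = (-3.3698,2.1075)
  v4: (1-0.663)·(-3.8,-0.99) + 0.663·(-2.89,0.65) = (-3.1967,0.0973)
  v5: (1-0.663)·(-2.38,-1.86) + 0.663·(-2.14,-0.41) = (-2.2209,-0.8986)
  v6: (1-0.663)·(0.74,-2.25) + 0.663·(0.97,-0.69) = (0.8925,-1.2157)
  v7: (1-0.663)·(2.76,-1.37) + 0.663·(4.28,-0.51) = (3.7678,-0.7998)
Shoelace sum Σ(x_i·y_{i+1} − x_{i+1}·y_i):
  i=1: 4.0378·3.2346 − -0.9010·3.0188 = +15.7805 (running +15.7805)
  i=2: -0.9010·2.1075 − -3.3698·3.2346 = +9.0011 (running +24.7816)
  i=3: -3.3698·0.0973 − -3.1967·2.1075 = +6.4092 (running +31.1907)
  i=4: -3.1967·-0.8986 − -2.2209·0.0973 = +3.0888 (running +34.2795)
  i=5: -2.2209·-1.2157 − 0.8925·-0.8986 = +3.5020 (running +37.7815)
  i=6: 0.8925·-0.7998 − 3.7678·-1.2157 = +3.8667 (running +41.6483)
  i=7: 3.7678·3.0188 − 4.0378·-0.7998 = +14.6037 (running +56.2519)
Area = |Σ|/2 = |56.2519|/2 = 28.1260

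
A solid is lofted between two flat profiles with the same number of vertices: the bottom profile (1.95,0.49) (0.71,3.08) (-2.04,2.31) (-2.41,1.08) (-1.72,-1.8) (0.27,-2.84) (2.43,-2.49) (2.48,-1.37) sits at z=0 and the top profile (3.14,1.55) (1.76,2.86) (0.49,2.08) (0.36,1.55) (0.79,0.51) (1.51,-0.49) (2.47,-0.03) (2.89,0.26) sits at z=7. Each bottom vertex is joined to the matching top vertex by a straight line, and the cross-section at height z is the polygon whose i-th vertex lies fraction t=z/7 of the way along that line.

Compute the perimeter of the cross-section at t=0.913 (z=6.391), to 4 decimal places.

Perimeter at t=0.913: 9.8071

Cross-section at t=0.913: each vertex is (1-t)·p0[i] + t·p1[i].
  v1: (1-0.913)·(1.95,0.49) + 0.913·(3.14,1.55) = (3.0365,1.4578)
  v2: (1-0.913)·(0.71,3.08) + 0.913·(1.76,2.86) = (1.6686,2.8791)
  v3: (1-0.913)·(-2.04,2.31) + 0.913·(0.49,2.08) = (0.2699,2.1000)
  v4: (1-0.913)·(-2.41,1.08) + 0.913·(0.36,1.55) = (0.1190,1.5091)
  v5: (1-0.913)·(-1.72,-1.8) + 0.913·(0.79,0.51) = (0.5716,0.3090)
  v6: (1-0.913)·(0.27,-2.84) + 0.913·(1.51,-0.49) = (1.4021,-0.6944)
  v7: (1-0.913)·(2.43,-2.49) + 0.913·(2.47,-0.03) = (2.4665,-0.2440)
  v8: (1-0.913)·(2.48,-1.37) + 0.913·(2.89,0.26) = (2.8543,0.1182)
Perimeter = Σ |v_{i+1} − v_i|:
  edge 1→2: √(-1.3678² + 1.4214²) = 1.9726 (running 1.9726)
  edge 2→3: √(-1.3988² + -0.7791²) = 1.6011 (running 3.5737)
  edge 3→4: √(-0.1509² + -0.5909²) = 0.6099 (running 4.1836)
  edge 4→5: √(0.4526² + -1.2001²) = 1.2826 (running 5.4662)
  edge 5→6: √(0.8305² + -1.0035²) = 1.3026 (running 6.7688)
  edge 6→7: √(1.0644² + 0.4504²) = 1.1558 (running 7.9245)
  edge 7→8: √(0.3878² + 0.3622²) = 0.5307 (running 8.4552)
  edge 8→1: √(0.1821² + 1.3396²) = 1.3519 (running 9.8071)
Perimeter = 9.8071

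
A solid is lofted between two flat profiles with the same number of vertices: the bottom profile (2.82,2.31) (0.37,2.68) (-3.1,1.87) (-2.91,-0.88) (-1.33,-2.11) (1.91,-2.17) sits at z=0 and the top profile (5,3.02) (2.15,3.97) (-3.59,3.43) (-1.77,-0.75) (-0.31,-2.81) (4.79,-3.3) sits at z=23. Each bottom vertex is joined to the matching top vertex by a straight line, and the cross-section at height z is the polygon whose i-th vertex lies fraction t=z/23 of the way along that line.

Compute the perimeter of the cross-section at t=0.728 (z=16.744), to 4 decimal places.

Perimeter at t=0.728: 24.8531

Cross-section at t=0.728: each vertex is (1-t)·p0[i] + t·p1[i].
  v1: (1-0.728)·(2.82,2.31) + 0.728·(5,3.02) = (4.4070,2.8269)
  v2: (1-0.728)·(0.37,2.68) + 0.728·(2.15,3.97) = (1.6658,3.6191)
  v3: (1-0.728)·(-3.1,1.87) + 0.728·(-3.59,3.43) = (-3.4567,3.0057)
  v4: (1-0.728)·(-2.91,-0.88) + 0.728·(-1.77,-0.75) = (-2.0801,-0.7854)
  v5: (1-0.728)·(-1.33,-2.11) + 0.728·(-0.31,-2.81) = (-0.5874,-2.6196)
  v6: (1-0.728)·(1.91,-2.17) + 0.728·(4.79,-3.3) = (4.0066,-2.9926)
Perimeter = Σ |v_{i+1} − v_i|:
  edge 1→2: √(-2.7412² + 0.7922²) = 2.8534 (running 2.8534)
  edge 2→3: √(-5.1226² + -0.6134²) = 5.1592 (running 8.0125)
  edge 3→4: √(1.3766² + -3.7910²) = 4.0333 (running 12.0458)
  edge 4→5: √(1.4926² + -1.8342²) = 2.3648 (running 14.4106)
  edge 5→6: √(4.5941² + -0.3730²) = 4.6092 (running 19.0198)
  edge 6→1: √(0.4004² + 5.8195²) = 5.8333 (running 24.8531)
Perimeter = 24.8531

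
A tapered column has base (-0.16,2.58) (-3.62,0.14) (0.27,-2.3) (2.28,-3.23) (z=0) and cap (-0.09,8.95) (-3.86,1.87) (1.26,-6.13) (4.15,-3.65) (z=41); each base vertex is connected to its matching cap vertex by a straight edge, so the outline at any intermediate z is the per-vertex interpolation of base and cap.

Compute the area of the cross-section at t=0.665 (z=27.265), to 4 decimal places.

Area at t=0.665: 40.0881

Cross-section at t=0.665: each vertex is (1-t)·p0[i] + t·p1[i].
  v1: (1-0.665)·(-0.16,2.58) + 0.665·(-0.09,8.95) = (-0.1134,6.8160)
  v2: (1-0.665)·(-3.62,0.14) + 0.665·(-3.86,1.87) = (-3.7796,1.2905)
  v3: (1-0.665)·(0.27,-2.3) + 0.665·(1.26,-6.13) = (0.9284,-4.8470)
  v4: (1-0.665)·(2.28,-3.23) + 0.665·(4.15,-3.65) = (3.5236,-3.5093)
Shoelace sum Σ(x_i·y_{i+1} − x_{i+1}·y_i):
  i=1: -0.1134·1.2905 − -3.7796·6.8160 = +25.6155 (running +25.6155)
  i=2: -3.7796·-4.8470 − 0.9284·1.2905 = +17.1215 (running +42.7371)
  i=3: 0.9284·-3.5093 − 3.5236·-4.8470 = +13.8206 (running +56.5577)
  i=4: 3.5236·6.8160 − -0.1134·-3.5093 = +23.6186 (running +80.1763)
Area = |Σ|/2 = |80.1763|/2 = 40.0881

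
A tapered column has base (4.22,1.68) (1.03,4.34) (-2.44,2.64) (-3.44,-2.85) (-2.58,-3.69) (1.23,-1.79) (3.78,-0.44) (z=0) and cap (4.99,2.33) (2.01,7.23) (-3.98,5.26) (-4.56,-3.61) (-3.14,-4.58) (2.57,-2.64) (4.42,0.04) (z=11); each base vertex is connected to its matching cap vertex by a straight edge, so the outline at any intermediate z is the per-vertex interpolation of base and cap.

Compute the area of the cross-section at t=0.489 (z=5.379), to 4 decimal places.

Cross-section at t=0.489: each vertex is (1-t)·p0[i] + t·p1[i].
  v1: (1-0.489)·(4.22,1.68) + 0.489·(4.99,2.33) = (4.5965,1.9979)
  v2: (1-0.489)·(1.03,4.34) + 0.489·(2.01,7.23) = (1.5092,5.7532)
  v3: (1-0.489)·(-2.44,2.64) + 0.489·(-3.98,5.26) = (-3.1931,3.9212)
  v4: (1-0.489)·(-3.44,-2.85) + 0.489·(-4.56,-3.61) = (-3.9877,-3.2216)
  v5: (1-0.489)·(-2.58,-3.69) + 0.489·(-3.14,-4.58) = (-2.8538,-4.1252)
  v6: (1-0.489)·(1.23,-1.79) + 0.489·(2.57,-2.64) = (1.8853,-2.2057)
  v7: (1-0.489)·(3.78,-0.44) + 0.489·(4.42,0.04) = (4.0930,-0.2053)
Shoelace sum Σ(x_i·y_{i+1} − x_{i+1}·y_i):
  i=1: 4.5965·5.7532 − 1.5092·1.9979 = +23.4296 (running +23.4296)
  i=2: 1.5092·3.9212 − -3.1931·5.7532 = +24.2883 (running +47.7179)
  i=3: -3.1931·-3.2216 − -3.9877·3.9212 = +25.9233 (running +73.6412)
  i=4: -3.9877·-4.1252 − -2.8538·-3.2216 = +7.2560 (running +80.8971)
  i=5: -2.8538·-2.2057 − 1.8853·-4.1252 = +14.0717 (running +94.9688)
  i=6: 1.8853·-0.2053 − 4.0930·-2.2057 = +8.6406 (running +103.6094)
  i=7: 4.0930·1.9979 − 4.5965·-0.2053 = +9.1207 (running +112.7301)
Area = |Σ|/2 = |112.7301|/2 = 56.3651

Area at t=0.489: 56.3651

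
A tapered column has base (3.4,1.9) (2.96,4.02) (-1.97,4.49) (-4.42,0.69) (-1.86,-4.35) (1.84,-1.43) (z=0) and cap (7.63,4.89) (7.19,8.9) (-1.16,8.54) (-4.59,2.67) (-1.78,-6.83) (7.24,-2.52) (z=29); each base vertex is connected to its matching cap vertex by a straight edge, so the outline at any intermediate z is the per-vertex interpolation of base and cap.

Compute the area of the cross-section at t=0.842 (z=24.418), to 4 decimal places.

Area at t=0.842: 123.1382

Cross-section at t=0.842: each vertex is (1-t)·p0[i] + t·p1[i].
  v1: (1-0.842)·(3.4,1.9) + 0.842·(7.63,4.89) = (6.9617,4.4176)
  v2: (1-0.842)·(2.96,4.02) + 0.842·(7.19,8.9) = (6.5217,8.1290)
  v3: (1-0.842)·(-1.97,4.49) + 0.842·(-1.16,8.54) = (-1.2880,7.9001)
  v4: (1-0.842)·(-4.42,0.69) + 0.842·(-4.59,2.67) = (-4.5631,2.3572)
  v5: (1-0.842)·(-1.86,-4.35) + 0.842·(-1.78,-6.83) = (-1.7926,-6.4382)
  v6: (1-0.842)·(1.84,-1.43) + 0.842·(7.24,-2.52) = (6.3868,-2.3478)
Shoelace sum Σ(x_i·y_{i+1} − x_{i+1}·y_i):
  i=1: 6.9617·8.1290 − 6.5217·4.4176 = +27.7811 (running +27.7811)
  i=2: 6.5217·7.9001 − -1.2880·8.1290 = +61.9917 (running +89.7728)
  i=3: -1.2880·2.3572 − -4.5631·7.9001 = +33.0133 (running +122.7861)
  i=4: -4.5631·-6.4382 − -1.7926·2.3572 = +33.6038 (running +156.3899)
  i=5: -1.7926·-2.3478 − 6.3868·-6.4382 = +45.3280 (running +201.7178)
  i=6: 6.3868·4.4176 − 6.9617·-2.3478 = +44.5586 (running +246.2765)
Area = |Σ|/2 = |246.2765|/2 = 123.1382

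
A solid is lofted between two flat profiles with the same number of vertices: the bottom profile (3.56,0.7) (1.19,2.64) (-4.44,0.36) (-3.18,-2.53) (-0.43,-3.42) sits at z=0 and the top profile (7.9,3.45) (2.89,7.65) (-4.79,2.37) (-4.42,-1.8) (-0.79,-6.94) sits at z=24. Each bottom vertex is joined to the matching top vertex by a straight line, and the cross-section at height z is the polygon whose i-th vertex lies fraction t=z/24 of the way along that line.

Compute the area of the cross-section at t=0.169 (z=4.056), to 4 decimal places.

Cross-section at t=0.169: each vertex is (1-t)·p0[i] + t·p1[i].
  v1: (1-0.169)·(3.56,0.7) + 0.169·(7.9,3.45) = (4.2935,1.1647)
  v2: (1-0.169)·(1.19,2.64) + 0.169·(2.89,7.65) = (1.4773,3.4867)
  v3: (1-0.169)·(-4.44,0.36) + 0.169·(-4.79,2.37) = (-4.4992,0.6997)
  v4: (1-0.169)·(-3.18,-2.53) + 0.169·(-4.42,-1.8) = (-3.3896,-2.4066)
  v5: (1-0.169)·(-0.43,-3.42) + 0.169·(-0.79,-6.94) = (-0.4908,-4.0149)
Shoelace sum Σ(x_i·y_{i+1} − x_{i+1}·y_i):
  i=1: 4.2935·3.4867 − 1.4773·1.1647 = +13.2493 (running +13.2493)
  i=2: 1.4773·0.6997 − -4.4992·3.4867 = +16.7208 (running +29.9701)
  i=3: -4.4992·-2.4066 − -3.3896·0.6997 = +13.1994 (running +43.1695)
  i=4: -3.3896·-4.0149 − -0.4908·-2.4066 = +12.4274 (running +55.5969)
  i=5: -0.4908·1.1647 − 4.2935·-4.0149 = +16.6660 (running +72.2629)
Area = |Σ|/2 = |72.2629|/2 = 36.1315

Area at t=0.169: 36.1315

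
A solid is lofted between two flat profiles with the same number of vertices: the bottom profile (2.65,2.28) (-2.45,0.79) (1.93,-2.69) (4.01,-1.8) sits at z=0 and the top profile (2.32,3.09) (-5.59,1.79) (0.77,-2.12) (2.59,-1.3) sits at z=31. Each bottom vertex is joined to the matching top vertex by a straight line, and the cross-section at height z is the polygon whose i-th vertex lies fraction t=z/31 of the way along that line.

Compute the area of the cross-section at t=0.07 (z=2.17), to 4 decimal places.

Area at t=0.07: 17.4288

Cross-section at t=0.07: each vertex is (1-t)·p0[i] + t·p1[i].
  v1: (1-0.07)·(2.65,2.28) + 0.07·(2.32,3.09) = (2.6269,2.3367)
  v2: (1-0.07)·(-2.45,0.79) + 0.07·(-5.59,1.79) = (-2.6698,0.8600)
  v3: (1-0.07)·(1.93,-2.69) + 0.07·(0.77,-2.12) = (1.8488,-2.6501)
  v4: (1-0.07)·(4.01,-1.8) + 0.07·(2.59,-1.3) = (3.9106,-1.7650)
Shoelace sum Σ(x_i·y_{i+1} − x_{i+1}·y_i):
  i=1: 2.6269·0.8600 − -2.6698·2.3367 = +8.4977 (running +8.4977)
  i=2: -2.6698·-2.6501 − 1.8488·0.8600 = +5.4853 (running +13.9829)
  i=3: 1.8488·-1.7650 − 3.9106·-2.6501 = +7.1003 (running +21.0833)
  i=4: 3.9106·2.3367 − 2.6269·-1.7650 = +13.7744 (running +34.8577)
Area = |Σ|/2 = |34.8577|/2 = 17.4288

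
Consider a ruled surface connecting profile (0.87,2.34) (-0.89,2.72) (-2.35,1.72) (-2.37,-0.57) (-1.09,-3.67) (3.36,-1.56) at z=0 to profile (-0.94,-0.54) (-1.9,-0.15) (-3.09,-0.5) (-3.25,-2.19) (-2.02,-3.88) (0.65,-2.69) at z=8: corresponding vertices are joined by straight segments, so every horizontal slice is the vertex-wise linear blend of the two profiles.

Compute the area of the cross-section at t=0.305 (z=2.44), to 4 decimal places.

Cross-section at t=0.305: each vertex is (1-t)·p0[i] + t·p1[i].
  v1: (1-0.305)·(0.87,2.34) + 0.305·(-0.94,-0.54) = (0.3180,1.4616)
  v2: (1-0.305)·(-0.89,2.72) + 0.305·(-1.9,-0.15) = (-1.1981,1.8447)
  v3: (1-0.305)·(-2.35,1.72) + 0.305·(-3.09,-0.5) = (-2.5757,1.0429)
  v4: (1-0.305)·(-2.37,-0.57) + 0.305·(-3.25,-2.19) = (-2.6384,-1.0641)
  v5: (1-0.305)·(-1.09,-3.67) + 0.305·(-2.02,-3.88) = (-1.3737,-3.7340)
  v6: (1-0.305)·(3.36,-1.56) + 0.305·(0.65,-2.69) = (2.5334,-1.9047)
Shoelace sum Σ(x_i·y_{i+1} − x_{i+1}·y_i):
  i=1: 0.3180·1.8447 − -1.1981·1.4616 = +2.3376 (running +2.3376)
  i=2: -1.1981·1.0429 − -2.5757·1.8447 = +3.5018 (running +5.8394)
  i=3: -2.5757·-1.0641 − -2.6384·1.0429 = +5.4924 (running +11.3318)
  i=4: -2.6384·-3.7340 − -1.3737·-1.0641 = +8.3902 (running +19.7220)
  i=5: -1.3737·-1.9047 − 2.5334·-3.7340 = +12.0764 (running +31.7984)
  i=6: 2.5334·1.4616 − 0.3180·-1.9047 = +4.3085 (running +36.1068)
Area = |Σ|/2 = |36.1068|/2 = 18.0534

Area at t=0.305: 18.0534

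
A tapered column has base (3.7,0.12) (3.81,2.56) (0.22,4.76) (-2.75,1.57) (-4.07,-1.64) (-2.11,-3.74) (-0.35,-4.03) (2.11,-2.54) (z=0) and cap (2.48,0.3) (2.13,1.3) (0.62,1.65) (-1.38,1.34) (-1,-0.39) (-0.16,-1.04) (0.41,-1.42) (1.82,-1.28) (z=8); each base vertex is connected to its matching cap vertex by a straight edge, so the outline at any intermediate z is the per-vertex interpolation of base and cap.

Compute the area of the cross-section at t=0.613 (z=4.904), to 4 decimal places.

Area at t=0.613: 19.5156

Cross-section at t=0.613: each vertex is (1-t)·p0[i] + t·p1[i].
  v1: (1-0.613)·(3.7,0.12) + 0.613·(2.48,0.3) = (2.9521,0.2303)
  v2: (1-0.613)·(3.81,2.56) + 0.613·(2.13,1.3) = (2.7802,1.7876)
  v3: (1-0.613)·(0.22,4.76) + 0.613·(0.62,1.65) = (0.4652,2.8536)
  v4: (1-0.613)·(-2.75,1.57) + 0.613·(-1.38,1.34) = (-1.9102,1.4290)
  v5: (1-0.613)·(-4.07,-1.64) + 0.613·(-1,-0.39) = (-2.1881,-0.8738)
  v6: (1-0.613)·(-2.11,-3.74) + 0.613·(-0.16,-1.04) = (-0.9146,-2.0849)
  v7: (1-0.613)·(-0.35,-4.03) + 0.613·(0.41,-1.42) = (0.1159,-2.4301)
  v8: (1-0.613)·(2.11,-2.54) + 0.613·(1.82,-1.28) = (1.9322,-1.7676)
Shoelace sum Σ(x_i·y_{i+1} − x_{i+1}·y_i):
  i=1: 2.9521·1.7876 − 2.7802·0.2303 = +4.6369 (running +4.6369)
  i=2: 2.7802·2.8536 − 0.4652·1.7876 = +7.1018 (running +11.7387)
  i=3: 0.4652·1.4290 − -1.9102·2.8536 = +6.1156 (running +17.8543)
  i=4: -1.9102·-0.8738 − -2.1881·1.4290 = +4.7958 (running +22.6502)
  i=5: -2.1881·-2.0849 − -0.9146·-0.8738 = +3.7628 (running +26.4129)
  i=6: -0.9146·-2.4301 − 0.1159·-2.0849 = +2.4643 (running +28.8772)
  i=7: 0.1159·-1.7676 − 1.9322·-2.4301 = +4.4906 (running +33.3678)
  i=8: 1.9322·0.2303 − 2.9521·-1.7676 = +5.6633 (running +39.0312)
Area = |Σ|/2 = |39.0312|/2 = 19.5156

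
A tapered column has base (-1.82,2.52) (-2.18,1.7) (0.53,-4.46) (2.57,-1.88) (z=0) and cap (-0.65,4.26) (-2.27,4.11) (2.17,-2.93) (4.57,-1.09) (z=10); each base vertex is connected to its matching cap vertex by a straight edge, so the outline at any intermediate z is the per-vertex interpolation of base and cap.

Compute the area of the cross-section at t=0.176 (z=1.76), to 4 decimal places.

Area at t=0.176: 13.2545

Cross-section at t=0.176: each vertex is (1-t)·p0[i] + t·p1[i].
  v1: (1-0.176)·(-1.82,2.52) + 0.176·(-0.65,4.26) = (-1.6141,2.8262)
  v2: (1-0.176)·(-2.18,1.7) + 0.176·(-2.27,4.11) = (-2.1958,2.1242)
  v3: (1-0.176)·(0.53,-4.46) + 0.176·(2.17,-2.93) = (0.8186,-4.1907)
  v4: (1-0.176)·(2.57,-1.88) + 0.176·(4.57,-1.09) = (2.9220,-1.7410)
Shoelace sum Σ(x_i·y_{i+1} − x_{i+1}·y_i):
  i=1: -1.6141·2.1242 − -2.1958·2.8262 = +2.7774 (running +2.7774)
  i=2: -2.1958·-4.1907 − 0.8186·2.1242 = +7.4632 (running +10.2406)
  i=3: 0.8186·-1.7410 − 2.9220·-4.1907 = +10.8201 (running +21.0607)
  i=4: 2.9220·2.8262 − -1.6141·-1.7410 = +5.4482 (running +26.5089)
Area = |Σ|/2 = |26.5089|/2 = 13.2545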